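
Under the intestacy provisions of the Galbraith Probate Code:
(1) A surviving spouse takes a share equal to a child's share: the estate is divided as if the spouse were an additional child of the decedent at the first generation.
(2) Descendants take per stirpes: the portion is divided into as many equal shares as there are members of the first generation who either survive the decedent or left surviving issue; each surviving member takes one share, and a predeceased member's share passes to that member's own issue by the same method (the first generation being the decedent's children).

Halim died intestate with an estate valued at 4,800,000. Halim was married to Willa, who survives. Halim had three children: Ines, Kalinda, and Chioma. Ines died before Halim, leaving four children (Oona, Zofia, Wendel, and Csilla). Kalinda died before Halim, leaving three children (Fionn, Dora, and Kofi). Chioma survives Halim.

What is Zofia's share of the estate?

The spouse counts as an additional share at the children's level, so there are 4 primary shares of 1,200,000. Willa takes one such share (1,200,000).
The children's combined portion (3,600,000) is divided into 3 shares of 1,200,000: Chioma takes 1,200,000; Ines's 1,200,000 share passes to Ines's issue; Kalinda's 1,200,000 share passes to Kalinda's issue.
Ines's share (1,200,000) is divided into 4 shares of 300,000: Oona, Zofia, Wendel, and Csilla each take 300,000.
Kalinda's share (1,200,000) is divided into 3 shares of 400,000: Fionn, Dora, and Kofi each take 400,000.

Zofia receives 300,000.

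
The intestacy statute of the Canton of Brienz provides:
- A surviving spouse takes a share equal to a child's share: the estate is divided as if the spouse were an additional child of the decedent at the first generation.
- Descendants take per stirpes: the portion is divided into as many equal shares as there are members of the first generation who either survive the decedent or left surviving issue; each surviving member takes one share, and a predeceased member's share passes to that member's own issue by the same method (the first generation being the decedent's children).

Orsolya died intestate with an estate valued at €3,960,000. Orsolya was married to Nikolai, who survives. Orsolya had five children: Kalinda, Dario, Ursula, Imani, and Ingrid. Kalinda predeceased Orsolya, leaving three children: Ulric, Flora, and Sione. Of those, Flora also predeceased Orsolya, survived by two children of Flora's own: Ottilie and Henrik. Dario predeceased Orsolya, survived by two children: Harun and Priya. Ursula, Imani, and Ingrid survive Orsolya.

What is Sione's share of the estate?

The spouse counts as an additional share at the children's level, so there are 6 primary shares of €660,000. Nikolai takes one such share (€660,000).
The children's combined portion (€3,300,000) is divided into 5 shares of €660,000: Ursula, Imani, and Ingrid each take €660,000; Kalinda's €660,000 share passes to Kalinda's issue; Dario's €660,000 share passes to Dario's issue.
Kalinda's share (€660,000) is divided into 3 shares of €220,000: Ulric and Sione each take €220,000; Flora's €220,000 share passes to Flora's issue.
Flora's share (€220,000) is divided into 2 shares of €110,000: Ottilie and Henrik each take €110,000.
Dario's share (€660,000) is divided into 2 shares of €330,000: Harun and Priya each take €330,000.

Sione receives €220,000.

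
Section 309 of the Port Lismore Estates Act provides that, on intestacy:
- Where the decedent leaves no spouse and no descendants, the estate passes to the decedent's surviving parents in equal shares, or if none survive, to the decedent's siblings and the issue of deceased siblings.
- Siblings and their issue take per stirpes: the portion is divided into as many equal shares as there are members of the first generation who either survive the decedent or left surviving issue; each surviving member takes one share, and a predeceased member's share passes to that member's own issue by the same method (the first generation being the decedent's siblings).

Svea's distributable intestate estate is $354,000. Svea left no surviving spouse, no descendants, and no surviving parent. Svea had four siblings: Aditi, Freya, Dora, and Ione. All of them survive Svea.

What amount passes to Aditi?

Aditi receives $88,500.

The entire $354,000 passes to the siblings and their issue.
That amount ($354,000) is divided into 4 shares of $88,500: Aditi, Freya, Dora, and Ione each take $88,500.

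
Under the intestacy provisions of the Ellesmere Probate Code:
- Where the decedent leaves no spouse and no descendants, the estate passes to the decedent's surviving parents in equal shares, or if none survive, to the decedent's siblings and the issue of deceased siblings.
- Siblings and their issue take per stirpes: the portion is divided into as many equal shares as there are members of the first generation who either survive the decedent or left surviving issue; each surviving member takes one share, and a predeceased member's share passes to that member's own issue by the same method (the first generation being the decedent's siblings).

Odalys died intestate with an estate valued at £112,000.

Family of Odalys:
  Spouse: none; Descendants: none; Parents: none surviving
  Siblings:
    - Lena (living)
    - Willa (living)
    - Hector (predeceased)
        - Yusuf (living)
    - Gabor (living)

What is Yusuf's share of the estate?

Yusuf receives £28,000.

The entire £112,000 passes to the siblings and their issue.
That amount (£112,000) is divided into 4 shares of £28,000: Lena, Willa, and Gabor each take £28,000; Hector's £28,000 share passes to Hector's issue.
Hector's share (£28,000) passes entirely to Yusuf.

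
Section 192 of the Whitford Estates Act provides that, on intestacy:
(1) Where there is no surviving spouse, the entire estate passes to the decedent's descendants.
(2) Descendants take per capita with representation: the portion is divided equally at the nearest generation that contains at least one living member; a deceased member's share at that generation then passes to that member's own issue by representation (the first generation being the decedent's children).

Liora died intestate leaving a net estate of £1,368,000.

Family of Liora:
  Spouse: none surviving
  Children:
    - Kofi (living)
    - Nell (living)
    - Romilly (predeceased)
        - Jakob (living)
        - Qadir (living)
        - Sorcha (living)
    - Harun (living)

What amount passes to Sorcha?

Sorcha receives £114,000.

The entire £1,368,000 passes to the descendants.
That amount (£1,368,000) is divided into 4 shares of £342,000: Kofi, Nell, and Harun each take £342,000; Romilly's £342,000 share passes to Romilly's issue.
Romilly's share (£342,000) is divided into 3 shares of £114,000: Jakob, Qadir, and Sorcha each take £114,000.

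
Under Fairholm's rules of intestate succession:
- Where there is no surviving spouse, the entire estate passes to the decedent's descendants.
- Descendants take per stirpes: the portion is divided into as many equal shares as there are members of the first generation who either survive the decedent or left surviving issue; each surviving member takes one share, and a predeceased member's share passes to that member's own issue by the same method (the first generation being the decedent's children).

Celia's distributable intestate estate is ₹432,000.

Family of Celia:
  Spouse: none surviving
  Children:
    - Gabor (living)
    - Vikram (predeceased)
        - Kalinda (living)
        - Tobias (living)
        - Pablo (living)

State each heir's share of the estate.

The entire ₹432,000 passes to the descendants.
That amount (₹432,000) is divided into 2 shares of ₹216,000: Gabor takes ₹216,000; Vikram's ₹216,000 share passes to Vikram's issue.
Vikram's share (₹216,000) is divided into 3 shares of ₹72,000: Kalinda, Tobias, and Pablo each take ₹72,000.

Gabor: ₹216,000; Kalinda: ₹72,000; Tobias: ₹72,000; Pablo: ₹72,000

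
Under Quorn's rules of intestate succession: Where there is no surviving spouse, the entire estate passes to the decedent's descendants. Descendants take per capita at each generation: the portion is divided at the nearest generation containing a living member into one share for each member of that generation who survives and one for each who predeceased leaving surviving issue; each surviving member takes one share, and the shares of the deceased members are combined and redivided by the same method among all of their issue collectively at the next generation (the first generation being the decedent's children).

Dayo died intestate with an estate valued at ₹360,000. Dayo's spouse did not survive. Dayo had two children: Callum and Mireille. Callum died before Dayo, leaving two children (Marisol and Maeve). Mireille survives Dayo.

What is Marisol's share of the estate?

Marisol receives ₹90,000.

The entire ₹360,000 passes to the descendants.
That amount (₹360,000) is divided at the children's generation into 2 shares of ₹180,000. Mireille takes ₹180,000. The remaining share for the deceased Callum (₹180,000) is carried to the next generation.
That pool (₹180,000) is divided at the grandchildren's generation equally among Marisol and Maeve: ₹90,000 each.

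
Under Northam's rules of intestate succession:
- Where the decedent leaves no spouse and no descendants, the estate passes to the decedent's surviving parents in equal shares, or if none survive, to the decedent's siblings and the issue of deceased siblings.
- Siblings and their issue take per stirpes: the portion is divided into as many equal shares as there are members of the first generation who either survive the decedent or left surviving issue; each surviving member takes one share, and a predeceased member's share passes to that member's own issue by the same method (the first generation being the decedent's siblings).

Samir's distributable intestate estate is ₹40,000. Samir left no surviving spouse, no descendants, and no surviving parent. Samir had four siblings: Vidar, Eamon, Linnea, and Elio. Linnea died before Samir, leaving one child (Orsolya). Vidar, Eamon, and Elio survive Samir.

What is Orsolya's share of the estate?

Orsolya receives ₹10,000.

The entire ₹40,000 passes to the siblings and their issue.
That amount (₹40,000) is divided into 4 shares of ₹10,000: Vidar, Eamon, and Elio each take ₹10,000; Linnea's ₹10,000 share passes to Linnea's issue.
Linnea's share (₹10,000) passes entirely to Orsolya.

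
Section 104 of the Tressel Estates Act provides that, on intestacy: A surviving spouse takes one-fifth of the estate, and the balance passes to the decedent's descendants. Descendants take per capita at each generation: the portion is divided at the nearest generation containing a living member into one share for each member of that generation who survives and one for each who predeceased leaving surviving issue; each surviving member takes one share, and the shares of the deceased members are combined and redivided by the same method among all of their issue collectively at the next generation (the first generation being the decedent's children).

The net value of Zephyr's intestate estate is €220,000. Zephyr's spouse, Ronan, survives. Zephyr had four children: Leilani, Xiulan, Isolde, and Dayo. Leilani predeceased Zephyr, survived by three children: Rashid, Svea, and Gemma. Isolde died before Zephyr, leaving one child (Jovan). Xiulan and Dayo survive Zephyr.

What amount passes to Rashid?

Rashid receives €22,000.

Ronan takes one-fifth of €220,000 = €44,000. The remaining €176,000 passes to the descendants.
The descendants' portion (€176,000) is divided at the children's generation into 4 shares of €44,000. Xiulan and Dayo each take €44,000. The 2 shares of the deceased (Leilani and Isolde) are combined into a pool of €88,000.
That pool (€88,000) is divided at the grandchildren's generation equally among Rashid, Svea, Gemma, and Jovan: €22,000 each.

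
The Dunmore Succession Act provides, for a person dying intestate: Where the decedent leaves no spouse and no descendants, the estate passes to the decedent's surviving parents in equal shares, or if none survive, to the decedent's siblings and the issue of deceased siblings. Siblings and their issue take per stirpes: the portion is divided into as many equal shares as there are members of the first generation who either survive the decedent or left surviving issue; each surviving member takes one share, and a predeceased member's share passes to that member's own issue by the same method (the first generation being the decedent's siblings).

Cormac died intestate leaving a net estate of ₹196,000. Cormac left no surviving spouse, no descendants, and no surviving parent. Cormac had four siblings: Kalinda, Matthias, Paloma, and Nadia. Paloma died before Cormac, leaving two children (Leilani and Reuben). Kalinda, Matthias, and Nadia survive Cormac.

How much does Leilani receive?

The entire ₹196,000 passes to the siblings and their issue.
That amount (₹196,000) is divided into 4 shares of ₹49,000: Kalinda, Matthias, and Nadia each take ₹49,000; Paloma's ₹49,000 share passes to Paloma's issue.
Paloma's share (₹49,000) is divided into 2 shares of ₹24,500: Leilani and Reuben each take ₹24,500.

Leilani receives ₹24,500.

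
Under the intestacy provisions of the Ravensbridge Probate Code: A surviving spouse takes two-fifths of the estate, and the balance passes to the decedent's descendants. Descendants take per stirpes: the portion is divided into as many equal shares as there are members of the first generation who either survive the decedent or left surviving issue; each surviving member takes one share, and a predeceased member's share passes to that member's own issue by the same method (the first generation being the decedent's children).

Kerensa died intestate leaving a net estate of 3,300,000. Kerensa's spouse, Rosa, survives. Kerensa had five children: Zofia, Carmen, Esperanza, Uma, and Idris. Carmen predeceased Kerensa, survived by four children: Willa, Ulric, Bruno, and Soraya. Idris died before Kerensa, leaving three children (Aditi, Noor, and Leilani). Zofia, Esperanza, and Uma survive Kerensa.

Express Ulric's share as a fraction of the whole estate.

Rosa takes two-fifths of 3,300,000 = 1,320,000. The remaining 1,980,000 passes to the descendants.
The descendants' portion (1,980,000) is divided into 5 shares of 396,000: Zofia, Esperanza, and Uma each take 396,000; Carmen's 396,000 share passes to Carmen's issue; Idris's 396,000 share passes to Idris's issue.
Carmen's share (396,000) is divided into 4 shares of 99,000: Willa, Ulric, Bruno, and Soraya each take 99,000.
Idris's share (396,000) is divided into 3 shares of 132,000: Aditi, Noor, and Leilani each take 132,000.

Ulric receives 3/100 of the estate.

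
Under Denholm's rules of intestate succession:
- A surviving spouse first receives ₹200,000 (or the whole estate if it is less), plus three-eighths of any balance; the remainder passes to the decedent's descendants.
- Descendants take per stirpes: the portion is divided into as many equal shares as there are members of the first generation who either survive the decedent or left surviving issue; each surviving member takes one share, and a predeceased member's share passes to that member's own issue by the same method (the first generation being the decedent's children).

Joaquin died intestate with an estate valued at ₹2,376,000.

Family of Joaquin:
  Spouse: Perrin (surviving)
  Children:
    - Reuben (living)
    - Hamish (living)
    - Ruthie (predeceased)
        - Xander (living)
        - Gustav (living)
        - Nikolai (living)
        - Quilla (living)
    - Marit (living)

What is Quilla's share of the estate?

Perrin first takes ₹200,000, leaving a balance of ₹2,176,000. Perrin then takes three-eighths of the balance (₹816,000), for a total of ₹1,016,000. The remaining ₹1,360,000 passes to the descendants.
The descendants' portion (₹1,360,000) is divided into 4 shares of ₹340,000: Reuben, Hamish, and Marit each take ₹340,000; Ruthie's ₹340,000 share passes to Ruthie's issue.
Ruthie's share (₹340,000) is divided into 4 shares of ₹85,000: Xander, Gustav, Nikolai, and Quilla each take ₹85,000.

Quilla receives ₹85,000.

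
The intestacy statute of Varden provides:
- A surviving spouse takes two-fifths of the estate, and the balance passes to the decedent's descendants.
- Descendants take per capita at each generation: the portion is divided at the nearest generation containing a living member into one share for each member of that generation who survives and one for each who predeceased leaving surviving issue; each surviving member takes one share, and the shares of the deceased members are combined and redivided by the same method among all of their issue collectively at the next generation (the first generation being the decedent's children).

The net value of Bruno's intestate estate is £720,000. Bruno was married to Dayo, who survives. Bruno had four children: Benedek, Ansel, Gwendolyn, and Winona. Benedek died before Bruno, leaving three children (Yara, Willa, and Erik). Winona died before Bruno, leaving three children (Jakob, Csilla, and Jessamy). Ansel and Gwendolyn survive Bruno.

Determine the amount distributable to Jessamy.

Dayo takes two-fifths of £720,000 = £288,000. The remaining £432,000 passes to the descendants.
The descendants' portion (£432,000) is divided at the children's generation into 4 shares of £108,000. Ansel and Gwendolyn each take £108,000. The 2 shares of the deceased (Benedek and Winona) are combined into a pool of £216,000.
That pool (£216,000) is divided at the grandchildren's generation equally among Yara, Willa, Erik, Jakob, Csilla, and Jessamy: £36,000 each.

Jessamy receives £36,000.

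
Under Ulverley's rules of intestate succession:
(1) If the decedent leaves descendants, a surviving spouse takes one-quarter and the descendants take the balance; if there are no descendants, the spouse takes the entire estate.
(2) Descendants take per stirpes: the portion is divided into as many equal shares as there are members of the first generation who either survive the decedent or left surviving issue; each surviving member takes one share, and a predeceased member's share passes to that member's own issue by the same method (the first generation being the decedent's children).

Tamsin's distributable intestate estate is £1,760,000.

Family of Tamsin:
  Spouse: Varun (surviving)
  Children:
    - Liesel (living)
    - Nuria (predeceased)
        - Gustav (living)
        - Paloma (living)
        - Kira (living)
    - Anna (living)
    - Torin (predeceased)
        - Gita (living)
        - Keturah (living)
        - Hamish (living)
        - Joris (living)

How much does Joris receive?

Varun takes one-quarter of £1,760,000 = £440,000. The remaining £1,320,000 passes to the descendants.
The descendants' portion (£1,320,000) is divided into 4 shares of £330,000: Liesel and Anna each take £330,000; Nuria's £330,000 share passes to Nuria's issue; Torin's £330,000 share passes to Torin's issue.
Nuria's share (£330,000) is divided into 3 shares of £110,000: Gustav, Paloma, and Kira each take £110,000.
Torin's share (£330,000) is divided into 4 shares of £82,500: Gita, Keturah, Hamish, and Joris each take £82,500.

Joris receives £82,500.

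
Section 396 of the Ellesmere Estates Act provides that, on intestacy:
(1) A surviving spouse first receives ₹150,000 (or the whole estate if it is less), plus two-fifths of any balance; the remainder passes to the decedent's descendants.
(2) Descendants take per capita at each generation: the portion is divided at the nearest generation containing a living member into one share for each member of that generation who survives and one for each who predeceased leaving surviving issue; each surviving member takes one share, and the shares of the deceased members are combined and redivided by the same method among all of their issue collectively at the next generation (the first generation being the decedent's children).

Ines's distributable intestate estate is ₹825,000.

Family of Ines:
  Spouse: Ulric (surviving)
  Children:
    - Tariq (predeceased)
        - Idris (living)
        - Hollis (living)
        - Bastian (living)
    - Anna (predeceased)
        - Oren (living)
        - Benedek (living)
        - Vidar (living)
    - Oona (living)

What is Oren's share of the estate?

Ulric first takes ₹150,000, leaving a balance of ₹675,000. Ulric then takes two-fifths of the balance (₹270,000), for a total of ₹420,000. The remaining ₹405,000 passes to the descendants.
The descendants' portion (₹405,000) is divided at the children's generation into 3 shares of ₹135,000. Oona takes ₹135,000. The 2 shares of the deceased (Tariq and Anna) are combined into a pool of ₹270,000.
That pool (₹270,000) is divided at the grandchildren's generation equally among Idris, Hollis, Bastian, Oren, Benedek, and Vidar: ₹45,000 each.

Oren receives ₹45,000.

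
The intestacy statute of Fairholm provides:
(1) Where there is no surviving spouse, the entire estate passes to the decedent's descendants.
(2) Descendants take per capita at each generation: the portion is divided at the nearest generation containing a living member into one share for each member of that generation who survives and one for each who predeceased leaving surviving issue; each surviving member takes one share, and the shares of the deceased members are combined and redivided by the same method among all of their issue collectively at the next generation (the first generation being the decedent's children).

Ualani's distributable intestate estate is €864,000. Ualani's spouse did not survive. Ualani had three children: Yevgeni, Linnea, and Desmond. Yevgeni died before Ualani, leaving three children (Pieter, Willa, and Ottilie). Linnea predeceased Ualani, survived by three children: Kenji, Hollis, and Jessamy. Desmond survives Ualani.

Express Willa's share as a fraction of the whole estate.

The entire €864,000 passes to the descendants.
That amount (€864,000) is divided at the children's generation into 3 shares of €288,000. Desmond takes €288,000. The 2 shares of the deceased (Yevgeni and Linnea) are combined into a pool of €576,000.
That pool (€576,000) is divided at the grandchildren's generation equally among Pieter, Willa, Ottilie, Kenji, Hollis, and Jessamy: €96,000 each.

Willa receives 1/9 of the estate.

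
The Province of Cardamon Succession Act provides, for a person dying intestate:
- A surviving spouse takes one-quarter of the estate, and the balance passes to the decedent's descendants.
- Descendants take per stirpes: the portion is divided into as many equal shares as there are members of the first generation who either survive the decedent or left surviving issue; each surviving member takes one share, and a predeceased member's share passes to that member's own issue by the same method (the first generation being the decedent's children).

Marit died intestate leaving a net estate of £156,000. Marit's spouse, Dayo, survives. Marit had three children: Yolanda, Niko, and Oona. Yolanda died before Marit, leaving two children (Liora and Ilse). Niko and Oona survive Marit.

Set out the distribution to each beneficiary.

Dayo: £39,000; Liora: £19,500; Ilse: £19,500; Niko: £39,000; Oona: £39,000

Dayo takes one-quarter of £156,000 = £39,000. The remaining £117,000 passes to the descendants.
The descendants' portion (£117,000) is divided into 3 shares of £39,000: Niko and Oona each take £39,000; Yolanda's £39,000 share passes to Yolanda's issue.
Yolanda's share (£39,000) is divided into 2 shares of £19,500: Liora and Ilse each take £19,500.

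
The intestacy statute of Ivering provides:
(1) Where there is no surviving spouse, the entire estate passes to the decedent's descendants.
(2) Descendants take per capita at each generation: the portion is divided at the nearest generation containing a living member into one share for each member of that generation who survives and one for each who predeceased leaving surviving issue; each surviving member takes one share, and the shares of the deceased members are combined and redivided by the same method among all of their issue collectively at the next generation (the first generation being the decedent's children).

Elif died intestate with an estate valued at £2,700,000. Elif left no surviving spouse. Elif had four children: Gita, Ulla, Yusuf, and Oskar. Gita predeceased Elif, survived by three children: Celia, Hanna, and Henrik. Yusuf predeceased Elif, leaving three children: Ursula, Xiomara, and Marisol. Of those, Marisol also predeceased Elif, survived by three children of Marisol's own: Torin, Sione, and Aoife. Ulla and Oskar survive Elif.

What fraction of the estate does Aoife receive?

Aoife receives 1/36 of the estate.

The entire £2,700,000 passes to the descendants.
That amount (£2,700,000) is divided at the children's generation into 4 shares of £675,000. Ulla and Oskar each take £675,000. The 2 shares of the deceased (Gita and Yusuf) are combined into a pool of £1,350,000.
That pool (£1,350,000) is divided at the grandchildren's generation into 6 shares of £225,000. Celia, Hanna, Henrik, Ursula, and Xiomara each take £225,000. The remaining share for the deceased Marisol (£225,000) is carried to the next generation.
That pool (£225,000) is divided at the great-grandchildren's generation equally among Torin, Sione, and Aoife: £75,000 each.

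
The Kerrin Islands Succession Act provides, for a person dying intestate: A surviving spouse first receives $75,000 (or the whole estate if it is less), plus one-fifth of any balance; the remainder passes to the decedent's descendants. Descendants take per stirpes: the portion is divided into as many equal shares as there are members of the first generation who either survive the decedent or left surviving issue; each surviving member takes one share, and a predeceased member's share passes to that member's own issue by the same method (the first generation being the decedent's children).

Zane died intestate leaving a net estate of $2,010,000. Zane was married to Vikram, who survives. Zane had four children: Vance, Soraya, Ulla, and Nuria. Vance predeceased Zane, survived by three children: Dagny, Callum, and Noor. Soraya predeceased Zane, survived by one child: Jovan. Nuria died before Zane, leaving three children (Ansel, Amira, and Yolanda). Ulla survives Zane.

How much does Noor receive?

Noor receives $129,000.

Vikram first takes $75,000, leaving a balance of $1,935,000. Vikram then takes one-fifth of the balance ($387,000), for a total of $462,000. The remaining $1,548,000 passes to the descendants.
The descendants' portion ($1,548,000) is divided into 4 shares of $387,000: Ulla takes $387,000; Vance's $387,000 share passes to Vance's issue; Soraya's $387,000 share passes to Soraya's issue; Nuria's $387,000 share passes to Nuria's issue.
Vance's share ($387,000) is divided into 3 shares of $129,000: Dagny, Callum, and Noor each take $129,000.
Soraya's share ($387,000) passes entirely to Jovan.
Nuria's share ($387,000) is divided into 3 shares of $129,000: Ansel, Amira, and Yolanda each take $129,000.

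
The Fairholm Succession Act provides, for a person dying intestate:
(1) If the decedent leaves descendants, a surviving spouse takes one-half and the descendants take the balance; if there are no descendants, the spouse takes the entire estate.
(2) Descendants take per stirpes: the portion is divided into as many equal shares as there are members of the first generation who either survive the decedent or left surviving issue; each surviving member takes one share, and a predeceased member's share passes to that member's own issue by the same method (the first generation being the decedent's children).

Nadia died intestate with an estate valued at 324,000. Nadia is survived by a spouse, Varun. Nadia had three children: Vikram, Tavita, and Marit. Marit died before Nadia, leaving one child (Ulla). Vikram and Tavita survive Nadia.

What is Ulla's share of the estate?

Varun takes one-half of 324,000 = 162,000. The remaining 162,000 passes to the descendants.
The descendants' portion (162,000) is divided into 3 shares of 54,000: Vikram and Tavita each take 54,000; Marit's 54,000 share passes to Marit's issue.
Marit's share (54,000) passes entirely to Ulla.

Ulla receives 54,000.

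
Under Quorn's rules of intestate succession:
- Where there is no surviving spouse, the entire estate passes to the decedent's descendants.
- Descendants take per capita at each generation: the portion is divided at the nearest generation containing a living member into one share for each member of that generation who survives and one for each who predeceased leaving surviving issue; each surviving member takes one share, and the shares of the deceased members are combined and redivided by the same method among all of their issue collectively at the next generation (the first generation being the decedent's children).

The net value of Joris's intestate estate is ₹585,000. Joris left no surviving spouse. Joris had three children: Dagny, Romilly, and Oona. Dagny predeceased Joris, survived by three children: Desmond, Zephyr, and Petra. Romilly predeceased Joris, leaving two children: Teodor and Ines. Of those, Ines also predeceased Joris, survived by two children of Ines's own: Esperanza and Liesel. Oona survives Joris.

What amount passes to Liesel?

The entire ₹585,000 passes to the descendants.
That amount (₹585,000) is divided at the children's generation into 3 shares of ₹195,000. Oona takes ₹195,000. The 2 shares of the deceased (Dagny and Romilly) are combined into a pool of ₹390,000.
That pool (₹390,000) is divided at the grandchildren's generation into 5 shares of ₹78,000. Desmond, Zephyr, Petra, and Teodor each take ₹78,000. The remaining share for the deceased Ines (₹78,000) is carried to the next generation.
That pool (₹78,000) is divided at the great-grandchildren's generation equally among Esperanza and Liesel: ₹39,000 each.

Liesel receives ₹39,000.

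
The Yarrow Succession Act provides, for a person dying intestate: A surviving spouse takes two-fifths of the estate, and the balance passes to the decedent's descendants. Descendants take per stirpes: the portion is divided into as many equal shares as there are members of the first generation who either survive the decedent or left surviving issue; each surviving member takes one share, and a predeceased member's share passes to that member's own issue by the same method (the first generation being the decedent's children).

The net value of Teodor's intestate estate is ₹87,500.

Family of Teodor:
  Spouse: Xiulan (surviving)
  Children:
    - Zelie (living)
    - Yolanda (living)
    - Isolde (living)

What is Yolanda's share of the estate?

Xiulan takes two-fifths of ₹87,500 = ₹35,000. The remaining ₹52,500 passes to the descendants.
The descendants' portion (₹52,500) is divided into 3 shares of ₹17,500: Zelie, Yolanda, and Isolde each take ₹17,500.

Yolanda receives ₹17,500.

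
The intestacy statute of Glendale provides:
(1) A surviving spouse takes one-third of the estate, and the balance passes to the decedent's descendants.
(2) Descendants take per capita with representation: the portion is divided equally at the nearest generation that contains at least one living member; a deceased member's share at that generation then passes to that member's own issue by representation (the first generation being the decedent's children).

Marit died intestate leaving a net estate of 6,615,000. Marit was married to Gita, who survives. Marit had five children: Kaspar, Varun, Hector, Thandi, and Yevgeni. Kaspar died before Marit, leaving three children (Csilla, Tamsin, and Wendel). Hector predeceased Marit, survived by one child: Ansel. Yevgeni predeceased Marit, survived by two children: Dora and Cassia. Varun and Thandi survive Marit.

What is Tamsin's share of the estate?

Tamsin receives 294,000.

Gita takes one-third of 6,615,000 = 2,205,000. The remaining 4,410,000 passes to the descendants.
The descendants' portion (4,410,000) is divided into 5 shares of 882,000: Varun and Thandi each take 882,000; Kaspar's 882,000 share passes to Kaspar's issue; Hector's 882,000 share passes to Hector's issue; Yevgeni's 882,000 share passes to Yevgeni's issue.
Kaspar's share (882,000) is divided into 3 shares of 294,000: Csilla, Tamsin, and Wendel each take 294,000.
Hector's share (882,000) passes entirely to Ansel.
Yevgeni's share (882,000) is divided into 2 shares of 441,000: Dora and Cassia each take 441,000.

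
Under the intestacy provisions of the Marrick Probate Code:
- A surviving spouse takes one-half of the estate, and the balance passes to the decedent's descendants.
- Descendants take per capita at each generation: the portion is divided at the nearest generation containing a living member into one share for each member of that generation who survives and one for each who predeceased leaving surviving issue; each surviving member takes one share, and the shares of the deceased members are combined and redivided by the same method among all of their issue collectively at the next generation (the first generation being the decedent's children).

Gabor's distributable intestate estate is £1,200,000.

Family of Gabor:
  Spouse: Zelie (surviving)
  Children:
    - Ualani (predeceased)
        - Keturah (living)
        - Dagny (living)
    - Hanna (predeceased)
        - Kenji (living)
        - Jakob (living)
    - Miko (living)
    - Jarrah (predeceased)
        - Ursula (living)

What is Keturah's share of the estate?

Keturah receives £90,000.

Zelie takes one-half of £1,200,000 = £600,000. The remaining £600,000 passes to the descendants.
The descendants' portion (£600,000) is divided at the children's generation into 4 shares of £150,000. Miko takes £150,000. The 3 shares of the deceased (Ualani, Hanna, and Jarrah) are combined into a pool of £450,000.
That pool (£450,000) is divided at the grandchildren's generation equally among Keturah, Dagny, Kenji, Jakob, and Ursula: £90,000 each.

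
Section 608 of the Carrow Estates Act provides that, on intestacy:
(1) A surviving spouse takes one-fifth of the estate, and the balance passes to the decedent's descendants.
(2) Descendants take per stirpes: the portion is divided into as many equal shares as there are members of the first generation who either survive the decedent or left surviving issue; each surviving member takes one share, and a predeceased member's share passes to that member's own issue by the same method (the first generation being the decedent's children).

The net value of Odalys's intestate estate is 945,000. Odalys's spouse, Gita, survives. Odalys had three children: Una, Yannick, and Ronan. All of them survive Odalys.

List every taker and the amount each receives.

Gita takes one-fifth of 945,000 = 189,000. The remaining 756,000 passes to the descendants.
The descendants' portion (756,000) is divided into 3 shares of 252,000: Una, Yannick, and Ronan each take 252,000.

Gita: 189,000; Una: 252,000; Yannick: 252,000; Ronan: 252,000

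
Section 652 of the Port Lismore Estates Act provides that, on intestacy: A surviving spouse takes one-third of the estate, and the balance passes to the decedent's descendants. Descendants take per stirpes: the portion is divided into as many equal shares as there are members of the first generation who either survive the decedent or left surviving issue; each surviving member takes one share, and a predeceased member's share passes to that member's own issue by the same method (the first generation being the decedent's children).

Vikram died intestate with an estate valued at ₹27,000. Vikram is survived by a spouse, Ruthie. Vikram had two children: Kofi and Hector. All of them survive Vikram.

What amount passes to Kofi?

Kofi receives ₹9,000.

Ruthie takes one-third of ₹27,000 = ₹9,000. The remaining ₹18,000 passes to the descendants.
The descendants' portion (₹18,000) is divided into 2 shares of ₹9,000: Kofi and Hector each take ₹9,000.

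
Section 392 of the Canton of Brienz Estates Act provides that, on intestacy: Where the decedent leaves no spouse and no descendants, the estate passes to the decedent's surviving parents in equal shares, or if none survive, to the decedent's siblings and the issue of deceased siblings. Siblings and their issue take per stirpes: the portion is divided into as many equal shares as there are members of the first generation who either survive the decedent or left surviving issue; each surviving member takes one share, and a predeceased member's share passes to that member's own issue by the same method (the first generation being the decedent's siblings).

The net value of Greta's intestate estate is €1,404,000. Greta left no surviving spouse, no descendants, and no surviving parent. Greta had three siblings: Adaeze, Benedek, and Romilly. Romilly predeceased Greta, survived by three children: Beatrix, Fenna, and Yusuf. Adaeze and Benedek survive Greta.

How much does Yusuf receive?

The entire €1,404,000 passes to the siblings and their issue.
That amount (€1,404,000) is divided into 3 shares of €468,000: Adaeze and Benedek each take €468,000; Romilly's €468,000 share passes to Romilly's issue.
Romilly's share (€468,000) is divided into 3 shares of €156,000: Beatrix, Fenna, and Yusuf each take €156,000.

Yusuf receives €156,000.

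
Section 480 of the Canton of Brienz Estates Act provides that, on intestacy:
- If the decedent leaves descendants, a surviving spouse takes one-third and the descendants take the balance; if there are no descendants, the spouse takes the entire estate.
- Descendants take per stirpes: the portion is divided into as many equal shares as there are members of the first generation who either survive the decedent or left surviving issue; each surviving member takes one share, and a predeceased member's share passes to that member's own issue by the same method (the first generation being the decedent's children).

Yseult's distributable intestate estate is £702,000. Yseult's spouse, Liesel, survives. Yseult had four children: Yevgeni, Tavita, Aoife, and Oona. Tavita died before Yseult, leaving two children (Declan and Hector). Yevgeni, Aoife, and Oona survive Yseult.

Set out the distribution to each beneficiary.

Liesel takes one-third of £702,000 = £234,000. The remaining £468,000 passes to the descendants.
The descendants' portion (£468,000) is divided into 4 shares of £117,000: Yevgeni, Aoife, and Oona each take £117,000; Tavita's £117,000 share passes to Tavita's issue.
Tavita's share (£117,000) is divided into 2 shares of £58,500: Declan and Hector each take £58,500.

Liesel: £234,000; Yevgeni: £117,000; Declan: £58,500; Hector: £58,500; Aoife: £117,000; Oona: £117,000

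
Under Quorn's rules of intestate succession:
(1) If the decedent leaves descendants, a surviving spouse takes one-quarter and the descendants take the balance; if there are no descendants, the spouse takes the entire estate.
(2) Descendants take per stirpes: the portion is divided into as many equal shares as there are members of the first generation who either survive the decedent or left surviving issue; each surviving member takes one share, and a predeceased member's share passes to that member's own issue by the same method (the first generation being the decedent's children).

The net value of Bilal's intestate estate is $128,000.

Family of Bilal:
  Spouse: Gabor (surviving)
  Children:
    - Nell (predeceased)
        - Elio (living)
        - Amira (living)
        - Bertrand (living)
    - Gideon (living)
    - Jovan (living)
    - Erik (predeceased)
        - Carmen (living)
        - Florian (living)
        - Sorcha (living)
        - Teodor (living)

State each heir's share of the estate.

Gabor takes one-quarter of $128,000 = $32,000. The remaining $96,000 passes to the descendants.
The descendants' portion ($96,000) is divided into 4 shares of $24,000: Gideon and Jovan each take $24,000; Nell's $24,000 share passes to Nell's issue; Erik's $24,000 share passes to Erik's issue.
Nell's share ($24,000) is divided into 3 shares of $8,000: Elio, Amira, and Bertrand each take $8,000.
Erik's share ($24,000) is divided into 4 shares of $6,000: Carmen, Florian, Sorcha, and Teodor each take $6,000.

Gabor: $32,000; Elio: $8,000; Amira: $8,000; Bertrand: $8,000; Gideon: $24,000; Jovan: $24,000; Carmen: $6,000; Florian: $6,000; Sorcha: $6,000; Teodor: $6,000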